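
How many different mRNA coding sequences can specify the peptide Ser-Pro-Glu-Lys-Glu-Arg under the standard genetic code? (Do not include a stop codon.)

Ser: 6 codons.
Pro: 4 codons.
Glu: 2 codons.
Lys: 2 codons.
Glu: 2 codons.
Arg: 6 codons.
6 × 4 × 2 × 2 × 2 × 6 = 1152.

1152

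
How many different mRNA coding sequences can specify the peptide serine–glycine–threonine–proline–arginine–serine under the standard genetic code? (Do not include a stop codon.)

Ser: 6 codons.
Gly: 4 codons.
Thr: 4 codons.
Pro: 4 codons.
Arg: 6 codons.
Ser: 6 codons.
6 × 4 × 4 × 4 × 6 × 6 = 13824.

13824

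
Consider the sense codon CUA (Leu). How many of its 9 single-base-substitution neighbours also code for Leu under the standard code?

4

Position 1: UUA → 1 synonymous.
Position 2: none → 0 synonymous.
Position 3: CUU, CUC, CUG → 3 synonymous.
Total: 1 + 0 + 3 = 4.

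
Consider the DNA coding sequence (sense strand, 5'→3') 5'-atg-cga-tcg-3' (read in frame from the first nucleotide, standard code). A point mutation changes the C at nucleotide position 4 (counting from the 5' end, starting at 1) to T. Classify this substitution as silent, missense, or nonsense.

nonsense

Position 4 falls in codon 2: CGA → Arg.
After the substitution the codon is TGA → Stop.
The new codon is a stop codon, so this is a nonsense mutation.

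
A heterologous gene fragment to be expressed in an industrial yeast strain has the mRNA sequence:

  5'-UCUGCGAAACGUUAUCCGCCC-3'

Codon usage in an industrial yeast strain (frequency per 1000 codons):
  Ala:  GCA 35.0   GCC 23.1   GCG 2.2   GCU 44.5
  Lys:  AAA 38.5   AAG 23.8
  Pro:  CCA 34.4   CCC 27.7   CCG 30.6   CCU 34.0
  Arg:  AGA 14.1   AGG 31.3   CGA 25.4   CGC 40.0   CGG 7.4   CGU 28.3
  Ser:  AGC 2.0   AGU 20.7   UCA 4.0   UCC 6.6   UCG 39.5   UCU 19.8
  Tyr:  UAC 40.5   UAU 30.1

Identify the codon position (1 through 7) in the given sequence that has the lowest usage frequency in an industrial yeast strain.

2

Codon 1 UCU (Ser): 19.8 per 1000.
Codon 2 GCG (Ala): 2.2 per 1000.
Codon 3 AAA (Lys): 38.5 per 1000.
Codon 4 CGU (Arg): 28.3 per 1000.
Codon 5 UAU (Tyr): 30.1 per 1000.
Codon 6 CCG (Pro): 30.6 per 1000.
Codon 7 CCC (Pro): 27.7 per 1000.
Lowest frequency is 2.2 at codon 2.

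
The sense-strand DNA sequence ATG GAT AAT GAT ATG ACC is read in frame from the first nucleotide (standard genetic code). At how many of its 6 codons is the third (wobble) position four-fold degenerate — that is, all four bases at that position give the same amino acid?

1

Codon 1 ATG (Met): third position 1-fold.
Codon 2 GAT (Asp): third position 2-fold.
Codon 3 AAT (Asn): third position 2-fold.
Codon 4 GAT (Asp): third position 2-fold.
Codon 5 ATG (Met): third position 1-fold.
Codon 6 ACC (Thr): third position 4-fold.
Four-fold degenerate third positions: 1.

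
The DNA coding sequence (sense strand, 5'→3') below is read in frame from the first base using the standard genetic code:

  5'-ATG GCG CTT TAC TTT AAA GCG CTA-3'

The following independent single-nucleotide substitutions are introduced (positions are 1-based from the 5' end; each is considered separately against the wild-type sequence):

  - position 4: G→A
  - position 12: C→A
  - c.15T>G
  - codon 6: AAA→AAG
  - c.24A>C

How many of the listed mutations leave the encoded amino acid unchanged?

Codon 2: GCG (Ala) → ACG (Thr) — missense.
Codon 4: TAC (Tyr) → TAA (Stop) — nonsense.
Codon 5: TTT (Phe) → TTG (Leu) — missense.
Codon 6: AAA (Lys) → AAG (Lys) — synonymous.
Codon 8: CTA (Leu) → CTC (Leu) — synonymous.
Synonymous: 2 of 5.

2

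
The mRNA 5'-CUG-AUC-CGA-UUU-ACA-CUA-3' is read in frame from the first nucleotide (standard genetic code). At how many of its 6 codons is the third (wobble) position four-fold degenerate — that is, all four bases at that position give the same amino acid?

4

Codon 1 CUG (Leu): third position 4-fold.
Codon 2 AUC (Ile): third position 3-fold.
Codon 3 CGA (Arg): third position 4-fold.
Codon 4 UUU (Phe): third position 2-fold.
Codon 5 ACA (Thr): third position 4-fold.
Codon 6 CUA (Leu): third position 4-fold.
Four-fold degenerate third positions: 4.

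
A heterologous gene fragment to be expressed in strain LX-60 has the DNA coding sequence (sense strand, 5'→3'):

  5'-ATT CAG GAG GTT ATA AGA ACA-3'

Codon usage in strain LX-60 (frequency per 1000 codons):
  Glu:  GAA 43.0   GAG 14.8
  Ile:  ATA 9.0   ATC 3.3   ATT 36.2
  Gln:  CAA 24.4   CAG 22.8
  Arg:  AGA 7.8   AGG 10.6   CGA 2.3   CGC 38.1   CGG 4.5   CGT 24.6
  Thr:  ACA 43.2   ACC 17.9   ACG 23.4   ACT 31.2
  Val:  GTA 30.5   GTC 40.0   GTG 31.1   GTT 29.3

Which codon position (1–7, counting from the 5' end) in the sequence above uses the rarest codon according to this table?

6

Codon 1 ATT (Ile): 36.2 per 1000.
Codon 2 CAG (Gln): 22.8 per 1000.
Codon 3 GAG (Glu): 14.8 per 1000.
Codon 4 GTT (Val): 29.3 per 1000.
Codon 5 ATA (Ile): 9.0 per 1000.
Codon 6 AGA (Arg): 7.8 per 1000.
Codon 7 ACA (Thr): 43.2 per 1000.
Lowest frequency is 7.8 at codon 6.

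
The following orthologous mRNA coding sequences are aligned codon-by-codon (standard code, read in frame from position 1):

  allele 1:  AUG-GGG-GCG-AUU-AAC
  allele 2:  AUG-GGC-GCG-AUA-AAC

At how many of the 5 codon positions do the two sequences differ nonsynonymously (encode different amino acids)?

0

Codon 1: AUG Met / AUG Met — identical.
Codon 2: GGG Gly / GGC Gly — synonymous.
Codon 3: GCG Ala / GCG Ala — identical.
Codon 4: AUU Ile / AUA Ile — synonymous.
Codon 5: AAC Asn / AAC Asn — identical.
Nonsynonymous differences: 0.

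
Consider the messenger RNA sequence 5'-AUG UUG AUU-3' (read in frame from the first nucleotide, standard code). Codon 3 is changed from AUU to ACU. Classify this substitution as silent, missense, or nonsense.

Position 8 falls in codon 3: AUU → Ile.
After the substitution the codon is ACU → Thr.
Ile ≠ Thr, so this is a missense mutation.

missense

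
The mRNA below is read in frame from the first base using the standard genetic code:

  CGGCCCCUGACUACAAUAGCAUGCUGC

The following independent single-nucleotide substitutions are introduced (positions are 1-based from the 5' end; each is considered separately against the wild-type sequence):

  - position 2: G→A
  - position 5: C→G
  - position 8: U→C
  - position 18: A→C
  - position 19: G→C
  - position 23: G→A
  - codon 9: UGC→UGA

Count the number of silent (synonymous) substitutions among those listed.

Codon 1: CGG (Arg) → CAG (Gln) — missense.
Codon 2: CCC (Pro) → CGC (Arg) — missense.
Codon 3: CUG (Leu) → CCG (Pro) — missense.
Codon 6: AUA (Ile) → AUC (Ile) — synonymous.
Codon 7: GCA (Ala) → CCA (Pro) — missense.
Codon 8: UGC (Cys) → UAC (Tyr) — missense.
Codon 9: UGC (Cys) → UGA (Stop) — nonsense.
Synonymous: 1 of 7.

1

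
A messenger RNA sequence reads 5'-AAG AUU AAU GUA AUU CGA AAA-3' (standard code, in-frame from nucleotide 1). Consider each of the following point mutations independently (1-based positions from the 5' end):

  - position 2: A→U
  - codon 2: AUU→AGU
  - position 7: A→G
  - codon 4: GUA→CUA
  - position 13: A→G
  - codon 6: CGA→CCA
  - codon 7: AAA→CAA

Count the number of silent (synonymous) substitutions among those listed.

Codon 1: AAG (Lys) → AUG (Met) — missense.
Codon 2: AUU (Ile) → AGU (Ser) — missense.
Codon 3: AAU (Asn) → GAU (Asp) — missense.
Codon 4: GUA (Val) → CUA (Leu) — missense.
Codon 5: AUU (Ile) → GUU (Val) — missense.
Codon 6: CGA (Arg) → CCA (Pro) — missense.
Codon 7: AAA (Lys) → CAA (Gln) — missense.
Synonymous: 0 of 7.

0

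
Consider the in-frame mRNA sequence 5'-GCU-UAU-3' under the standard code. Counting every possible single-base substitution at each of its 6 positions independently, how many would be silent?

4

Codon 1 (GCU, Ala): 3 synonymous substitutions.
Codon 2 (UAU, Tyr): 1 synonymous substitution.
Total: 3 + 1 = 4.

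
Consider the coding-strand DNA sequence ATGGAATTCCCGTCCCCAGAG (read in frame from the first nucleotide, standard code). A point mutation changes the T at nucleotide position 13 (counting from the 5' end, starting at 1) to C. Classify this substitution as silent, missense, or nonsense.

missense

Position 13 falls in codon 5: TCC → Ser.
After the substitution the codon is CCC → Pro.
Ser ≠ Pro, so this is a missense mutation.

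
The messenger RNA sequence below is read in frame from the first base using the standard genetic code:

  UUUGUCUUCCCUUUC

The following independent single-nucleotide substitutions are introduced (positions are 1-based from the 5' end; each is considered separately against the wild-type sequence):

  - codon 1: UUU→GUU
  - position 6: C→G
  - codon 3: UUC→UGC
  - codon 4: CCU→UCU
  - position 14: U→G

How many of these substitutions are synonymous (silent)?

1

Codon 1: UUU (Phe) → GUU (Val) — missense.
Codon 2: GUC (Val) → GUG (Val) — synonymous.
Codon 3: UUC (Phe) → UGC (Cys) — missense.
Codon 4: CCU (Pro) → UCU (Ser) — missense.
Codon 5: UUC (Phe) → UGC (Cys) — missense.
Synonymous: 1 of 5.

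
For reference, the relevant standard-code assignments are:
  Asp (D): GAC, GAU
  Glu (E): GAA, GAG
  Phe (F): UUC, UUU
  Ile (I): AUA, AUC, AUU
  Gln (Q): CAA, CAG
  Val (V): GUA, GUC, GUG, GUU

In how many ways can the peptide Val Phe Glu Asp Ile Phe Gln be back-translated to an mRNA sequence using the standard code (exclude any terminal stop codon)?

384

Val: 4 codons.
Phe: 2 codons.
Glu: 2 codons.
Asp: 2 codons.
Ile: 3 codons.
Phe: 2 codons.
Gln: 2 codons.
4 × 2 × 2 × 2 × 3 × 2 × 2 = 384.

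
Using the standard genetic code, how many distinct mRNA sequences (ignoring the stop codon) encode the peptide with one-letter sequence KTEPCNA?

1024

Lys: 2 codons.
Thr: 4 codons.
Glu: 2 codons.
Pro: 4 codons.
Cys: 2 codons.
Asn: 2 codons.
Ala: 4 codons.
2 × 4 × 2 × 4 × 2 × 2 × 4 = 1024.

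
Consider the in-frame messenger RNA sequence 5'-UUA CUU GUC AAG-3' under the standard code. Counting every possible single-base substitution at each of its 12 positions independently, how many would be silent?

Codon 1 (UUA, Leu): 2 synonymous substitutions.
Codon 2 (CUU, Leu): 3 synonymous substitutions.
Codon 3 (GUC, Val): 3 synonymous substitutions.
Codon 4 (AAG, Lys): 1 synonymous substitution.
Total: 2 + 3 + 3 + 1 = 9.

9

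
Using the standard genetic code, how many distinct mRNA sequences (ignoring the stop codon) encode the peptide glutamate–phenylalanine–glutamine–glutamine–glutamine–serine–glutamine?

Glu: 2 codons.
Phe: 2 codons.
Gln: 2 codons.
Gln: 2 codons.
Gln: 2 codons.
Ser: 6 codons.
Gln: 2 codons.
2 × 2 × 2 × 2 × 2 × 6 × 2 = 384.

384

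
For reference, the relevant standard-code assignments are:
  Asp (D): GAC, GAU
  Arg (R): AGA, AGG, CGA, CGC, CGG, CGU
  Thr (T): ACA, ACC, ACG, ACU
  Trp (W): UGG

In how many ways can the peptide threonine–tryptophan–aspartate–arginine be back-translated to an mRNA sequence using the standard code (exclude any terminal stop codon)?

Thr: 4 codons.
Trp: 1 codon.
Asp: 2 codons.
Arg: 6 codons.
4 × 1 × 2 × 6 = 48.

48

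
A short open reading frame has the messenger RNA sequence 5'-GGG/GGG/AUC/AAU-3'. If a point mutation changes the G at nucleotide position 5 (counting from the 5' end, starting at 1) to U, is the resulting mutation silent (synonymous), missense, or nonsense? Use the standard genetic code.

Position 5 falls in codon 2: GGG → Gly.
After the substitution the codon is GUG → Val.
Gly ≠ Val, so this is a missense mutation.

missense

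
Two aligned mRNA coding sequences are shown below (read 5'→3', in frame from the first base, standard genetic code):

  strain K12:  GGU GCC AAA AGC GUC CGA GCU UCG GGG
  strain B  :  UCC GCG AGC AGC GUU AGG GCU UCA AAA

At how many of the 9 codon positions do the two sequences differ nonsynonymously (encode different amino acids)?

Codon 1: GGU Gly / UCC Ser — nonsynonymous.
Codon 2: GCC Ala / GCG Ala — synonymous.
Codon 3: AAA Lys / AGC Ser — nonsynonymous.
Codon 4: AGC Ser / AGC Ser — identical.
Codon 5: GUC Val / GUU Val — synonymous.
Codon 6: CGA Arg / AGG Arg — synonymous.
Codon 7: GCU Ala / GCU Ala — identical.
Codon 8: UCG Ser / UCA Ser — synonymous.
Codon 9: GGG Gly / AAA Lys — nonsynonymous.
Nonsynonymous differences: 3.

3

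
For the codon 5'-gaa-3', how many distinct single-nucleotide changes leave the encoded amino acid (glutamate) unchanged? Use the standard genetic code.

1

Position 1: none → 0 synonymous.
Position 2: none → 0 synonymous.
Position 3: GAG → 1 synonymous.
Total: 0 + 0 + 1 = 1.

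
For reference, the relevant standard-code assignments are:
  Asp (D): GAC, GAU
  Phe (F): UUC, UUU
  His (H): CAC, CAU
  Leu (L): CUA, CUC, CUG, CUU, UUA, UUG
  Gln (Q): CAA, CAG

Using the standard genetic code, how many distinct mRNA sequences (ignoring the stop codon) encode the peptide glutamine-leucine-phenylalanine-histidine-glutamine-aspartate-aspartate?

384

Gln: 2 codons.
Leu: 6 codons.
Phe: 2 codons.
His: 2 codons.
Gln: 2 codons.
Asp: 2 codons.
Asp: 2 codons.
2 × 6 × 2 × 2 × 2 × 2 × 2 = 384.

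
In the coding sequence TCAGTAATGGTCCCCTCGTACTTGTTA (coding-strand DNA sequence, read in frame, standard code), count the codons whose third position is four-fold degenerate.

Codon 1 TCA (Ser): third position 4-fold.
Codon 2 GTA (Val): third position 4-fold.
Codon 3 ATG (Met): third position 1-fold.
Codon 4 GTC (Val): third position 4-fold.
Codon 5 CCC (Pro): third position 4-fold.
Codon 6 TCG (Ser): third position 4-fold.
Codon 7 TAC (Tyr): third position 2-fold.
Codon 8 TTG (Leu): third position 2-fold.
Codon 9 TTA (Leu): third position 2-fold.
Four-fold degenerate third positions: 5.

5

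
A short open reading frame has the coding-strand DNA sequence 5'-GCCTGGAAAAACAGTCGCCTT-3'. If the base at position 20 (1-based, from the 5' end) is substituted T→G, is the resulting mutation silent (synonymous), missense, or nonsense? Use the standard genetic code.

missense

Position 20 falls in codon 7: CTT → Leu.
After the substitution the codon is CGT → Arg.
Leu ≠ Arg, so this is a missense mutation.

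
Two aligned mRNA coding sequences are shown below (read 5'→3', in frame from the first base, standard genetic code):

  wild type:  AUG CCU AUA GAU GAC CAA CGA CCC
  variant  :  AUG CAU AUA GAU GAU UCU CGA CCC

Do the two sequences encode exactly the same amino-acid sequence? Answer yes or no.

no

Codon 1: AUG Met / AUG Met — identical.
Codon 2: CCU Pro / CAU His — nonsynonymous.
Codon 3: AUA Ile / AUA Ile — identical.
Codon 4: GAU Asp / GAU Asp — identical.
Codon 5: GAC Asp / GAU Asp — synonymous.
Codon 6: CAA Gln / UCU Ser — nonsynonymous.
Codon 7: CGA Arg / CGA Arg — identical.
Codon 8: CCC Pro / CCC Pro — identical.
Nonsynonymous differences: 2 → different protein.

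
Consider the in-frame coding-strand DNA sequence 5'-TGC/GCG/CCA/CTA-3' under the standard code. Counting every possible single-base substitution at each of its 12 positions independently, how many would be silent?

Codon 1 (TGC, Cys): 1 synonymous substitution.
Codon 2 (GCG, Ala): 3 synonymous substitutions.
Codon 3 (CCA, Pro): 3 synonymous substitutions.
Codon 4 (CTA, Leu): 4 synonymous substitutions.
Total: 1 + 3 + 3 + 4 = 11.

11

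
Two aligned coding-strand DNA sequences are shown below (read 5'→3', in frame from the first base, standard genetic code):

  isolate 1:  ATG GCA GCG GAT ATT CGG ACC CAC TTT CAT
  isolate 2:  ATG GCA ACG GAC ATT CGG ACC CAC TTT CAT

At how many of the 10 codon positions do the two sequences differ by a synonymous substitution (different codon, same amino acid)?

Codon 1: ATG Met / ATG Met — identical.
Codon 2: GCA Ala / GCA Ala — identical.
Codon 3: GCG Ala / ACG Thr — nonsynonymous.
Codon 4: GAT Asp / GAC Asp — synonymous.
Codon 5: ATT Ile / ATT Ile — identical.
Codon 6: CGG Arg / CGG Arg — identical.
Codon 7: ACC Thr / ACC Thr — identical.
Codon 8: CAC His / CAC His — identical.
Codon 9: TTT Phe / TTT Phe — identical.
Codon 10: CAT His / CAT His — identical.
Synonymous differences: 1.

1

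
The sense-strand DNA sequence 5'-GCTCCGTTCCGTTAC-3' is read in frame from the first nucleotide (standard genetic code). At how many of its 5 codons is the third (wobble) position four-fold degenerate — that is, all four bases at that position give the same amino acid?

Codon 1 GCT (Ala): third position 4-fold.
Codon 2 CCG (Pro): third position 4-fold.
Codon 3 TTC (Phe): third position 2-fold.
Codon 4 CGT (Arg): third position 4-fold.
Codon 5 TAC (Tyr): third position 2-fold.
Four-fold degenerate third positions: 3.

3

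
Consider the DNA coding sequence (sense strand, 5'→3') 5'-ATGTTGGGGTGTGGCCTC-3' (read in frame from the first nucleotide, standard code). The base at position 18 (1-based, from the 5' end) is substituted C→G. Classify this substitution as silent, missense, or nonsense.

Position 18 falls in codon 6: CTC → Leu.
After the substitution the codon is CTG → Leu.
Both encode Leu, so the change is synonymous.

silent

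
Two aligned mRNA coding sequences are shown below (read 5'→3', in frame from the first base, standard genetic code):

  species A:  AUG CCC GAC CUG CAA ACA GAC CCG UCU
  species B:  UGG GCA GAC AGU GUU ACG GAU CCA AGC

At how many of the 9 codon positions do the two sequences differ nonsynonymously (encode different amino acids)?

Codon 1: AUG Met / UGG Trp — nonsynonymous.
Codon 2: CCC Pro / GCA Ala — nonsynonymous.
Codon 3: GAC Asp / GAC Asp — identical.
Codon 4: CUG Leu / AGU Ser — nonsynonymous.
Codon 5: CAA Gln / GUU Val — nonsynonymous.
Codon 6: ACA Thr / ACG Thr — synonymous.
Codon 7: GAC Asp / GAU Asp — synonymous.
Codon 8: CCG Pro / CCA Pro — synonymous.
Codon 9: UCU Ser / AGC Ser — synonymous.
Nonsynonymous differences: 4.

4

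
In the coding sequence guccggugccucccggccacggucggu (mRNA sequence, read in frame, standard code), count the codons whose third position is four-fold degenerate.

Codon 1 GUC (Val): third position 4-fold.
Codon 2 CGG (Arg): third position 4-fold.
Codon 3 UGC (Cys): third position 2-fold.
Codon 4 CUC (Leu): third position 4-fold.
Codon 5 CCG (Pro): third position 4-fold.
Codon 6 GCC (Ala): third position 4-fold.
Codon 7 ACG (Thr): third position 4-fold.
Codon 8 GUC (Val): third position 4-fold.
Codon 9 GGU (Gly): third position 4-fold.
Four-fold degenerate third positions: 8.

8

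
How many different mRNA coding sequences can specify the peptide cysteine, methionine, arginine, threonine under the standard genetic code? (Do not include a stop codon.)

48

Cys: 2 codons.
Met: 1 codon.
Arg: 6 codons.
Thr: 4 codons.
2 × 1 × 6 × 4 = 48.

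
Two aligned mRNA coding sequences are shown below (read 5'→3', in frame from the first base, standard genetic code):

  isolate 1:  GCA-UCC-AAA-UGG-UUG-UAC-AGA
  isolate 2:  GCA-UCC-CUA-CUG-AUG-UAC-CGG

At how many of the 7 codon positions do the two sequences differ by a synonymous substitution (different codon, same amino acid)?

Codon 1: GCA Ala / GCA Ala — identical.
Codon 2: UCC Ser / UCC Ser — identical.
Codon 3: AAA Lys / CUA Leu — nonsynonymous.
Codon 4: UGG Trp / CUG Leu — nonsynonymous.
Codon 5: UUG Leu / AUG Met — nonsynonymous.
Codon 6: UAC Tyr / UAC Tyr — identical.
Codon 7: AGA Arg / CGG Arg — synonymous.
Synonymous differences: 1.

1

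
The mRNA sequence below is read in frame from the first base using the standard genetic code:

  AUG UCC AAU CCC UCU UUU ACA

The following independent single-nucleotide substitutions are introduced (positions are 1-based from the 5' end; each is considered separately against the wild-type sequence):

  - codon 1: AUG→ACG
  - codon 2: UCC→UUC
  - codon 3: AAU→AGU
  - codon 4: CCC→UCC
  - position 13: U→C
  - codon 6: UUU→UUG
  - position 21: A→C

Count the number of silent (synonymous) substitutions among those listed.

1

Codon 1: AUG (Met) → ACG (Thr) — missense.
Codon 2: UCC (Ser) → UUC (Phe) — missense.
Codon 3: AAU (Asn) → AGU (Ser) — missense.
Codon 4: CCC (Pro) → UCC (Ser) — missense.
Codon 5: UCU (Ser) → CCU (Pro) — missense.
Codon 6: UUU (Phe) → UUG (Leu) — missense.
Codon 7: ACA (Thr) → ACC (Thr) — synonymous.
Synonymous: 1 of 7.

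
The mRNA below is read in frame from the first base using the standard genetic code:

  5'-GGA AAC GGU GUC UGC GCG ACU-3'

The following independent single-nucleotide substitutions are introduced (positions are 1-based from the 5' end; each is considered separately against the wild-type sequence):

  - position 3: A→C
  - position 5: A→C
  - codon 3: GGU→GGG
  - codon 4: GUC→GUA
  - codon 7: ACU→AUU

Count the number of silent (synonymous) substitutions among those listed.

3

Codon 1: GGA (Gly) → GGC (Gly) — synonymous.
Codon 2: AAC (Asn) → ACC (Thr) — missense.
Codon 3: GGU (Gly) → GGG (Gly) — synonymous.
Codon 4: GUC (Val) → GUA (Val) — synonymous.
Codon 7: ACU (Thr) → AUU (Ile) — missense.
Synonymous: 3 of 5.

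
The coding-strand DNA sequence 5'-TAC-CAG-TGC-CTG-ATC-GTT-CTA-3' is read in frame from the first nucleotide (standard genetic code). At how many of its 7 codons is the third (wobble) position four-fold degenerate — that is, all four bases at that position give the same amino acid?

3

Codon 1 TAC (Tyr): third position 2-fold.
Codon 2 CAG (Gln): third position 2-fold.
Codon 3 TGC (Cys): third position 2-fold.
Codon 4 CTG (Leu): third position 4-fold.
Codon 5 ATC (Ile): third position 3-fold.
Codon 6 GTT (Val): third position 4-fold.
Codon 7 CTA (Leu): third position 4-fold.
Four-fold degenerate third positions: 3.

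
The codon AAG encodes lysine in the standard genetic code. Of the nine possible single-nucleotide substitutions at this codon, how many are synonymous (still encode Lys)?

Position 1: none → 0 synonymous.
Position 2: none → 0 synonymous.
Position 3: AAA → 1 synonymous.
Total: 0 + 0 + 1 = 1.

1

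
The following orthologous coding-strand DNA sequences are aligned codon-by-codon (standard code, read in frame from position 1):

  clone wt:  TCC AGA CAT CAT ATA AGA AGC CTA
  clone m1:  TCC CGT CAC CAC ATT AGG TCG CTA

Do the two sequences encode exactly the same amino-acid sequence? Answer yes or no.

Codon 1: TCC Ser / TCC Ser — identical.
Codon 2: AGA Arg / CGT Arg — synonymous.
Codon 3: CAT His / CAC His — synonymous.
Codon 4: CAT His / CAC His — synonymous.
Codon 5: ATA Ile / ATT Ile — synonymous.
Codon 6: AGA Arg / AGG Arg — synonymous.
Codon 7: AGC Ser / TCG Ser — synonymous.
Codon 8: CTA Leu / CTA Leu — identical.
Nonsynonymous differences: 0 → same protein.

yes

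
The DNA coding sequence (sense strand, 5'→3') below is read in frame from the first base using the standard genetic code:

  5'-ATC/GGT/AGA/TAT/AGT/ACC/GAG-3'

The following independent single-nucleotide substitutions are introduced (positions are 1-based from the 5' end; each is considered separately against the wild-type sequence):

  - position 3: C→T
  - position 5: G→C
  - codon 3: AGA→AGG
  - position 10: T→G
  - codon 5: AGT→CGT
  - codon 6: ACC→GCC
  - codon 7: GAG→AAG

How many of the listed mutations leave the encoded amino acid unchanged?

Codon 1: ATC (Ile) → ATT (Ile) — synonymous.
Codon 2: GGT (Gly) → GCT (Ala) — missense.
Codon 3: AGA (Arg) → AGG (Arg) — synonymous.
Codon 4: TAT (Tyr) → GAT (Asp) — missense.
Codon 5: AGT (Ser) → CGT (Arg) — missense.
Codon 6: ACC (Thr) → GCC (Ala) — missense.
Codon 7: GAG (Glu) → AAG (Lys) — missense.
Synonymous: 2 of 7.

2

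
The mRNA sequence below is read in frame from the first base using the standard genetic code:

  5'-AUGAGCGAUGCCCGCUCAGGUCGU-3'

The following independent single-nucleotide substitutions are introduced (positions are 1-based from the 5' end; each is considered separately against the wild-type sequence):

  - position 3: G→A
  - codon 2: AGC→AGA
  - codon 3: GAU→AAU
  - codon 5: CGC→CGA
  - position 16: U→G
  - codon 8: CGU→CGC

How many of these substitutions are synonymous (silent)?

Codon 1: AUG (Met) → AUA (Ile) — missense.
Codon 2: AGC (Ser) → AGA (Arg) — missense.
Codon 3: GAU (Asp) → AAU (Asn) — missense.
Codon 5: CGC (Arg) → CGA (Arg) — synonymous.
Codon 6: UCA (Ser) → GCA (Ala) — missense.
Codon 8: CGU (Arg) → CGC (Arg) — synonymous.
Synonymous: 2 of 6.

2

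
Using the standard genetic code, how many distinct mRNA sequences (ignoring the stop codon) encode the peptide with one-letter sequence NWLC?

Asn: 2 codons.
Trp: 1 codon.
Leu: 6 codons.
Cys: 2 codons.
2 × 1 × 6 × 2 = 24.

24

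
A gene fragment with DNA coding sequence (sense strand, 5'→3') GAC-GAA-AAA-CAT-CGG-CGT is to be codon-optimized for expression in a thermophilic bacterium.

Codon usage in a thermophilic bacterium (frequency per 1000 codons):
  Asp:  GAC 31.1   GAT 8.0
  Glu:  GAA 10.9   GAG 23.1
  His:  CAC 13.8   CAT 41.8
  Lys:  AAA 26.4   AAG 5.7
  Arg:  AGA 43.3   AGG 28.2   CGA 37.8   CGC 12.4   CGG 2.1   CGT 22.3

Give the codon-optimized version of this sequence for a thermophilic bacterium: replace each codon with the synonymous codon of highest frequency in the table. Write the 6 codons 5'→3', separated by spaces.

Codon 1 (Asp): best is GAC at 31.1.
Codon 2 (Glu): best is GAG at 23.1.
Codon 3 (Lys): best is AAA at 26.4.
Codon 4 (His): best is CAT at 41.8.
Codon 5 (Arg): best is AGA at 43.3.
Codon 6 (Arg): best is AGA at 43.3.

GAC GAG AAA CAT AGA AGA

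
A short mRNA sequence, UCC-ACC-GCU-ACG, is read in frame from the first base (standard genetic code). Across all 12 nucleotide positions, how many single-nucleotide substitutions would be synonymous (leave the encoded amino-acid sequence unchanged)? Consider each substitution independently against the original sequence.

12

Codon 1 (UCC, Ser): 3 synonymous substitutions.
Codon 2 (ACC, Thr): 3 synonymous substitutions.
Codon 3 (GCU, Ala): 3 synonymous substitutions.
Codon 4 (ACG, Thr): 3 synonymous substitutions.
Total: 3 + 3 + 3 + 3 = 12.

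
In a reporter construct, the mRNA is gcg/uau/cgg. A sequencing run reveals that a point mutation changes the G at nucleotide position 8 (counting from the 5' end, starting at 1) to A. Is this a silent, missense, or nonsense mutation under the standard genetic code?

missense

Position 8 falls in codon 3: CGG → Arg.
After the substitution the codon is CAG → Gln.
Arg ≠ Gln, so this is a missense mutation.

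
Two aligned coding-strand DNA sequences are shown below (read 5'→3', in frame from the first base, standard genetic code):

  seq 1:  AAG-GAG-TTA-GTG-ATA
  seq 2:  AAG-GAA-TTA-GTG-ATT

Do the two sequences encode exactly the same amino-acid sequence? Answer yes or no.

Codon 1: AAG Lys / AAG Lys — identical.
Codon 2: GAG Glu / GAA Glu — synonymous.
Codon 3: TTA Leu / TTA Leu — identical.
Codon 4: GTG Val / GTG Val — identical.
Codon 5: ATA Ile / ATT Ile — synonymous.
Nonsynonymous differences: 0 → same protein.

yes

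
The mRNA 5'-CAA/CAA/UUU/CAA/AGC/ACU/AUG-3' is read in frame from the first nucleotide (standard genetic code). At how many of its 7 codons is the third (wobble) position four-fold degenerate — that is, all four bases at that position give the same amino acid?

1

Codon 1 CAA (Gln): third position 2-fold.
Codon 2 CAA (Gln): third position 2-fold.
Codon 3 UUU (Phe): third position 2-fold.
Codon 4 CAA (Gln): third position 2-fold.
Codon 5 AGC (Ser): third position 2-fold.
Codon 6 ACU (Thr): third position 4-fold.
Codon 7 AUG (Met): third position 1-fold.
Four-fold degenerate third positions: 1.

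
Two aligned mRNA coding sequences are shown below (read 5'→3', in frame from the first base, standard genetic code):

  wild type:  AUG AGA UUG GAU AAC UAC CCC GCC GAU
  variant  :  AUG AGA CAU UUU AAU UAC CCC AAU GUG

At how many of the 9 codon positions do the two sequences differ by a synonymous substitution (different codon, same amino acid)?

1

Codon 1: AUG Met / AUG Met — identical.
Codon 2: AGA Arg / AGA Arg — identical.
Codon 3: UUG Leu / CAU His — nonsynonymous.
Codon 4: GAU Asp / UUU Phe — nonsynonymous.
Codon 5: AAC Asn / AAU Asn — synonymous.
Codon 6: UAC Tyr / UAC Tyr — identical.
Codon 7: CCC Pro / CCC Pro — identical.
Codon 8: GCC Ala / AAU Asn — nonsynonymous.
Codon 9: GAU Asp / GUG Val — nonsynonymous.
Synonymous differences: 1.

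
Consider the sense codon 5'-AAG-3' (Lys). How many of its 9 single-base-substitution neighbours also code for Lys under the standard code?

Position 1: none → 0 synonymous.
Position 2: none → 0 synonymous.
Position 3: AAA → 1 synonymous.
Total: 0 + 0 + 1 = 1.

1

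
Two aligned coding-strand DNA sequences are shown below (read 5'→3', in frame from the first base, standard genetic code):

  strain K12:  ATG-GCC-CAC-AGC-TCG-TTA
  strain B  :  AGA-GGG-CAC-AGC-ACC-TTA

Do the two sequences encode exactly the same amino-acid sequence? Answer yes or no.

no

Codon 1: ATG Met / AGA Arg — nonsynonymous.
Codon 2: GCC Ala / GGG Gly — nonsynonymous.
Codon 3: CAC His / CAC His — identical.
Codon 4: AGC Ser / AGC Ser — identical.
Codon 5: TCG Ser / ACC Thr — nonsynonymous.
Codon 6: TTA Leu / TTA Leu — identical.
Nonsynonymous differences: 3 → different protein.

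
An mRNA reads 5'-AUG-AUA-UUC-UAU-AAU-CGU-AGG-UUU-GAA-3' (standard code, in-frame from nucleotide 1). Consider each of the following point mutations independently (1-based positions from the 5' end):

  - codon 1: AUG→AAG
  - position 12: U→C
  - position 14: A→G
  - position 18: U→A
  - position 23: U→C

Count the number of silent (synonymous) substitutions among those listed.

2

Codon 1: AUG (Met) → AAG (Lys) — missense.
Codon 4: UAU (Tyr) → UAC (Tyr) — synonymous.
Codon 5: AAU (Asn) → AGU (Ser) — missense.
Codon 6: CGU (Arg) → CGA (Arg) — synonymous.
Codon 8: UUU (Phe) → UCU (Ser) — missense.
Synonymous: 2 of 5.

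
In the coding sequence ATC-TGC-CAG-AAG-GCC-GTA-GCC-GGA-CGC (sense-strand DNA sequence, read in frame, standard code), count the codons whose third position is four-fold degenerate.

Codon 1 ATC (Ile): third position 3-fold.
Codon 2 TGC (Cys): third position 2-fold.
Codon 3 CAG (Gln): third position 2-fold.
Codon 4 AAG (Lys): third position 2-fold.
Codon 5 GCC (Ala): third position 4-fold.
Codon 6 GTA (Val): third position 4-fold.
Codon 7 GCC (Ala): third position 4-fold.
Codon 8 GGA (Gly): third position 4-fold.
Codon 9 CGC (Arg): third position 4-fold.
Four-fold degenerate third positions: 5.

5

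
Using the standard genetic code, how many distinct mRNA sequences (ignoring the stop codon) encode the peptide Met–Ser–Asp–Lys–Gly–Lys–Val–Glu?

1536

Met: 1 codon.
Ser: 6 codons.
Asp: 2 codons.
Lys: 2 codons.
Gly: 4 codons.
Lys: 2 codons.
Val: 4 codons.
Glu: 2 codons.
1 × 6 × 2 × 2 × 4 × 2 × 4 × 2 = 1536.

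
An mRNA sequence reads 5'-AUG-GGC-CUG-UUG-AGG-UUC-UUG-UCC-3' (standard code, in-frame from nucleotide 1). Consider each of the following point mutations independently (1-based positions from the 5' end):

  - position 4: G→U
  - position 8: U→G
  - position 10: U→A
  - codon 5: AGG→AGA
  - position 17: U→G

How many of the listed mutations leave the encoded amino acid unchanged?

Codon 2: GGC (Gly) → UGC (Cys) — missense.
Codon 3: CUG (Leu) → CGG (Arg) — missense.
Codon 4: UUG (Leu) → AUG (Met) — missense.
Codon 5: AGG (Arg) → AGA (Arg) — synonymous.
Codon 6: UUC (Phe) → UGC (Cys) — missense.
Synonymous: 1 of 5.

1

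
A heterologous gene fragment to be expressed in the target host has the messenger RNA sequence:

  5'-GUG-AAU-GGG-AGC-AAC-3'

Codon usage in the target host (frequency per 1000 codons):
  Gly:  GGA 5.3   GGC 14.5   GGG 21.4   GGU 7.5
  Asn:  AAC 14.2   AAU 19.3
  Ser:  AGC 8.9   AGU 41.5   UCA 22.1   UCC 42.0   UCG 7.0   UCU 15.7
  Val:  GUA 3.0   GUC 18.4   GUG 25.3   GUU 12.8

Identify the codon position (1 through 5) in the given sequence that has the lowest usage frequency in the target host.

4

Codon 1 GUG (Val): 25.3 per 1000.
Codon 2 AAU (Asn): 19.3 per 1000.
Codon 3 GGG (Gly): 21.4 per 1000.
Codon 4 AGC (Ser): 8.9 per 1000.
Codon 5 AAC (Asn): 14.2 per 1000.
Lowest frequency is 8.9 at codon 4.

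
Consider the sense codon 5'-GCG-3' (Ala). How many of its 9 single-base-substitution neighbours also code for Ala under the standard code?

Position 1: none → 0 synonymous.
Position 2: none → 0 synonymous.
Position 3: GCU, GCC, GCA → 3 synonymous.
Total: 0 + 0 + 3 = 3.

3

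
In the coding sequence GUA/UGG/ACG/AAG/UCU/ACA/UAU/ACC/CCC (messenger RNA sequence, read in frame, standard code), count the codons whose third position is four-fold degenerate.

6

Codon 1 GUA (Val): third position 4-fold.
Codon 2 UGG (Trp): third position 1-fold.
Codon 3 ACG (Thr): third position 4-fold.
Codon 4 AAG (Lys): third position 2-fold.
Codon 5 UCU (Ser): third position 4-fold.
Codon 6 ACA (Thr): third position 4-fold.
Codon 7 UAU (Tyr): third position 2-fold.
Codon 8 ACC (Thr): third position 4-fold.
Codon 9 CCC (Pro): third position 4-fold.
Four-fold degenerate third positions: 6.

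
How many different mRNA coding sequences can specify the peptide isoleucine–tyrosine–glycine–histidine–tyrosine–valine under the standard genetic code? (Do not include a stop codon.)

384

Ile: 3 codons.
Tyr: 2 codons.
Gly: 4 codons.
His: 2 codons.
Tyr: 2 codons.
Val: 4 codons.
3 × 2 × 4 × 2 × 2 × 4 = 384.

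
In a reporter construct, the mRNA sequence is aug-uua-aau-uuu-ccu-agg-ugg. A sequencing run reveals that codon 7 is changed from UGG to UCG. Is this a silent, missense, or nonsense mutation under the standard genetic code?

missense

Position 20 falls in codon 7: UGG → Trp.
After the substitution the codon is UCG → Ser.
Trp ≠ Ser, so this is a missense mutation.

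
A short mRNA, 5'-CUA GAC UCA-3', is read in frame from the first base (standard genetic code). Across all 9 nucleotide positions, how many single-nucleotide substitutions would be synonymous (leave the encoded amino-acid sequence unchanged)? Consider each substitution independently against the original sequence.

Codon 1 (CUA, Leu): 4 synonymous substitutions.
Codon 2 (GAC, Asp): 1 synonymous substitution.
Codon 3 (UCA, Ser): 3 synonymous substitutions.
Total: 4 + 1 + 3 = 8.

8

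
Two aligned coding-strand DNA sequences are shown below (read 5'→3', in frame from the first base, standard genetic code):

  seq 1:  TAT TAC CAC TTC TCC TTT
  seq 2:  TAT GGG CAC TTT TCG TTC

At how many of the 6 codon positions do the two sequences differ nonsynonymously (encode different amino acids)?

Codon 1: TAT Tyr / TAT Tyr — identical.
Codon 2: TAC Tyr / GGG Gly — nonsynonymous.
Codon 3: CAC His / CAC His — identical.
Codon 4: TTC Phe / TTT Phe — synonymous.
Codon 5: TCC Ser / TCG Ser — synonymous.
Codon 6: TTT Phe / TTC Phe — synonymous.
Nonsynonymous differences: 1.

1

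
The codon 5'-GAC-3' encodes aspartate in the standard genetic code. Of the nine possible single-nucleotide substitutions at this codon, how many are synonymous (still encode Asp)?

1

Position 1: none → 0 synonymous.
Position 2: none → 0 synonymous.
Position 3: GAU → 1 synonymous.
Total: 0 + 0 + 1 = 1.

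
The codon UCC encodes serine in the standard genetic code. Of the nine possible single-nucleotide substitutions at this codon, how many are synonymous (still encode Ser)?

3

Position 1: none → 0 synonymous.
Position 2: none → 0 synonymous.
Position 3: UCU, UCA, UCG → 3 synonymous.
Total: 0 + 0 + 3 = 3.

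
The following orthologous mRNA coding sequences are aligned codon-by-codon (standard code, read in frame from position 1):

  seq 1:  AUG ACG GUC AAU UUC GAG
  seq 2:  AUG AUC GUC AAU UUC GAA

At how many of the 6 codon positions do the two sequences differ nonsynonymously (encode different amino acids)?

Codon 1: AUG Met / AUG Met — identical.
Codon 2: ACG Thr / AUC Ile — nonsynonymous.
Codon 3: GUC Val / GUC Val — identical.
Codon 4: AAU Asn / AAU Asn — identical.
Codon 5: UUC Phe / UUC Phe — identical.
Codon 6: GAG Glu / GAA Glu — synonymous.
Nonsynonymous differences: 1.

1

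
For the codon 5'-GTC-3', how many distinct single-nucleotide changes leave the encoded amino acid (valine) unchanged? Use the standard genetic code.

3

Position 1: none → 0 synonymous.
Position 2: none → 0 synonymous.
Position 3: GTT, GTA, GTG → 3 synonymous.
Total: 0 + 0 + 3 = 3.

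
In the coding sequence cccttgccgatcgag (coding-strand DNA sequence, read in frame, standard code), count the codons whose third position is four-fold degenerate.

Codon 1 CCC (Pro): third position 4-fold.
Codon 2 TTG (Leu): third position 2-fold.
Codon 3 CCG (Pro): third position 4-fold.
Codon 4 ATC (Ile): third position 3-fold.
Codon 5 GAG (Glu): third position 2-fold.
Four-fold degenerate third positions: 2.

2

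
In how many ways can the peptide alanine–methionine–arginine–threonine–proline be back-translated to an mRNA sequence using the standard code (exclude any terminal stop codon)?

Ala: 4 codons.
Met: 1 codon.
Arg: 6 codons.
Thr: 4 codons.
Pro: 4 codons.
4 × 1 × 6 × 4 × 4 = 384.

384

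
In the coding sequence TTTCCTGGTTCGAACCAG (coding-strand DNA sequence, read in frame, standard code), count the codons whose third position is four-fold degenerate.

Codon 1 TTT (Phe): third position 2-fold.
Codon 2 CCT (Pro): third position 4-fold.
Codon 3 GGT (Gly): third position 4-fold.
Codon 4 TCG (Ser): third position 4-fold.
Codon 5 AAC (Asn): third position 2-fold.
Codon 6 CAG (Gln): third position 2-fold.
Four-fold degenerate third positions: 3.

3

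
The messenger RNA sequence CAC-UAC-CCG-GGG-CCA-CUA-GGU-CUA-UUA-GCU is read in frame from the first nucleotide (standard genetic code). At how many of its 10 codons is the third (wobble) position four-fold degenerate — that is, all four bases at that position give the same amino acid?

Codon 1 CAC (His): third position 2-fold.
Codon 2 UAC (Tyr): third position 2-fold.
Codon 3 CCG (Pro): third position 4-fold.
Codon 4 GGG (Gly): third position 4-fold.
Codon 5 CCA (Pro): third position 4-fold.
Codon 6 CUA (Leu): third position 4-fold.
Codon 7 GGU (Gly): third position 4-fold.
Codon 8 CUA (Leu): third position 4-fold.
Codon 9 UUA (Leu): third position 2-fold.
Codon 10 GCU (Ala): third position 4-fold.
Four-fold degenerate third positions: 7.

7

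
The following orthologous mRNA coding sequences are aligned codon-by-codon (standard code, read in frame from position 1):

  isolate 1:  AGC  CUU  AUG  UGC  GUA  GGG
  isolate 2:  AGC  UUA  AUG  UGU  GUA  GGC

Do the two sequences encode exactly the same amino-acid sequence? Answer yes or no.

Codon 1: AGC Ser / AGC Ser — identical.
Codon 2: CUU Leu / UUA Leu — synonymous.
Codon 3: AUG Met / AUG Met — identical.
Codon 4: UGC Cys / UGU Cys — synonymous.
Codon 5: GUA Val / GUA Val — identical.
Codon 6: GGG Gly / GGC Gly — synonymous.
Nonsynonymous differences: 0 → same protein.

yes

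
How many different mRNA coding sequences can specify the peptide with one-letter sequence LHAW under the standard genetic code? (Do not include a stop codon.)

48

Leu: 6 codons.
His: 2 codons.
Ala: 4 codons.
Trp: 1 codon.
6 × 2 × 4 × 1 = 48.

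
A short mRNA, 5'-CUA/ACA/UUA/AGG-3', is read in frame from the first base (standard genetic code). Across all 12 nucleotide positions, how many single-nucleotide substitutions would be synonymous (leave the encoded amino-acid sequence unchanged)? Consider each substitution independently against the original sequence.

11

Codon 1 (CUA, Leu): 4 synonymous substitutions.
Codon 2 (ACA, Thr): 3 synonymous substitutions.
Codon 3 (UUA, Leu): 2 synonymous substitutions.
Codon 4 (AGG, Arg): 2 synonymous substitutions.
Total: 4 + 3 + 2 + 2 = 11.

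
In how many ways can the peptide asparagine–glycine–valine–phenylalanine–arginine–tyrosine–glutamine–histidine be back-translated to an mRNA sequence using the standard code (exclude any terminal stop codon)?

Asn: 2 codons.
Gly: 4 codons.
Val: 4 codons.
Phe: 2 codons.
Arg: 6 codons.
Tyr: 2 codons.
Gln: 2 codons.
His: 2 codons.
2 × 4 × 4 × 2 × 6 × 2 × 2 × 2 = 3072.

3072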